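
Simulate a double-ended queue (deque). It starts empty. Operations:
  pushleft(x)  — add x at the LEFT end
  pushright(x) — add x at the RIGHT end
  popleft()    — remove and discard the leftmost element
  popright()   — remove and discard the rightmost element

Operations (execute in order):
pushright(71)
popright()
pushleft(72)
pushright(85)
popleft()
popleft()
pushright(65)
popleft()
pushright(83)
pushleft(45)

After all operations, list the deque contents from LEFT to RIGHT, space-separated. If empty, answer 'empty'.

pushright(71): [71]
popright(): []
pushleft(72): [72]
pushright(85): [72, 85]
popleft(): [85]
popleft(): []
pushright(65): [65]
popleft(): []
pushright(83): [83]
pushleft(45): [45, 83]

Answer: 45 83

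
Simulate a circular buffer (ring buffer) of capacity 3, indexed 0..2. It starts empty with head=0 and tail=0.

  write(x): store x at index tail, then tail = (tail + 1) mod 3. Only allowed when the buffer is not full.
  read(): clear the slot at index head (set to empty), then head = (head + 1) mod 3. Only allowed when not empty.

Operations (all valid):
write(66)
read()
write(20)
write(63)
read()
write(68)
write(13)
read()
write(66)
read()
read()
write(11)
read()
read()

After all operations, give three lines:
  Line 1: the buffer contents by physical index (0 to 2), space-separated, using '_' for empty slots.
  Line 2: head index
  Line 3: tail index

Answer: _ _ _
1
1

Derivation:
write(66): buf=[66 _ _], head=0, tail=1, size=1
read(): buf=[_ _ _], head=1, tail=1, size=0
write(20): buf=[_ 20 _], head=1, tail=2, size=1
write(63): buf=[_ 20 63], head=1, tail=0, size=2
read(): buf=[_ _ 63], head=2, tail=0, size=1
write(68): buf=[68 _ 63], head=2, tail=1, size=2
write(13): buf=[68 13 63], head=2, tail=2, size=3
read(): buf=[68 13 _], head=0, tail=2, size=2
write(66): buf=[68 13 66], head=0, tail=0, size=3
read(): buf=[_ 13 66], head=1, tail=0, size=2
read(): buf=[_ _ 66], head=2, tail=0, size=1
write(11): buf=[11 _ 66], head=2, tail=1, size=2
read(): buf=[11 _ _], head=0, tail=1, size=1
read(): buf=[_ _ _], head=1, tail=1, size=0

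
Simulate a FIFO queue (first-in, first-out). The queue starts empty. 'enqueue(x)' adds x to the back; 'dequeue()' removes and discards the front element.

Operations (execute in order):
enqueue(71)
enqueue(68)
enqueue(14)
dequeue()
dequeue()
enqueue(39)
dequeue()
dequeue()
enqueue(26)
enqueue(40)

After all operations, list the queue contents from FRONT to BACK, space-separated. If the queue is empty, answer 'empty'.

enqueue(71): [71]
enqueue(68): [71, 68]
enqueue(14): [71, 68, 14]
dequeue(): [68, 14]
dequeue(): [14]
enqueue(39): [14, 39]
dequeue(): [39]
dequeue(): []
enqueue(26): [26]
enqueue(40): [26, 40]

Answer: 26 40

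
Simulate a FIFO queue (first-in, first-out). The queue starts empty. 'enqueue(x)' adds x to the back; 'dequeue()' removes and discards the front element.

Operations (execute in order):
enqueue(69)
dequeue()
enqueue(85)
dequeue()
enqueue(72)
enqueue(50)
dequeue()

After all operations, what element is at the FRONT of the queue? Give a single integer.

enqueue(69): queue = [69]
dequeue(): queue = []
enqueue(85): queue = [85]
dequeue(): queue = []
enqueue(72): queue = [72]
enqueue(50): queue = [72, 50]
dequeue(): queue = [50]

Answer: 50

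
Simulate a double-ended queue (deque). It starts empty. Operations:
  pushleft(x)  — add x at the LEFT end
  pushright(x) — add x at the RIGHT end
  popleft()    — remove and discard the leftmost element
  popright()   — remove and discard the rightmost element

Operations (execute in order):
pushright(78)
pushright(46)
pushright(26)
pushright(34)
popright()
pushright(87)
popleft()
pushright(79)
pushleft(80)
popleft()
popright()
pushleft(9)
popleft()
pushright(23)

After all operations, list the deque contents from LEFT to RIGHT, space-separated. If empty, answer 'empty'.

Answer: 46 26 87 23

Derivation:
pushright(78): [78]
pushright(46): [78, 46]
pushright(26): [78, 46, 26]
pushright(34): [78, 46, 26, 34]
popright(): [78, 46, 26]
pushright(87): [78, 46, 26, 87]
popleft(): [46, 26, 87]
pushright(79): [46, 26, 87, 79]
pushleft(80): [80, 46, 26, 87, 79]
popleft(): [46, 26, 87, 79]
popright(): [46, 26, 87]
pushleft(9): [9, 46, 26, 87]
popleft(): [46, 26, 87]
pushright(23): [46, 26, 87, 23]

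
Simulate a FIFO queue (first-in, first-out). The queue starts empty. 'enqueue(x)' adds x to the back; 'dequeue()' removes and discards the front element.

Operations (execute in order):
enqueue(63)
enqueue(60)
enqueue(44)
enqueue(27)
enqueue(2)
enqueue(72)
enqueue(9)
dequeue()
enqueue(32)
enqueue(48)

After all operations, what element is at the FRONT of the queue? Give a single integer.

Answer: 60

Derivation:
enqueue(63): queue = [63]
enqueue(60): queue = [63, 60]
enqueue(44): queue = [63, 60, 44]
enqueue(27): queue = [63, 60, 44, 27]
enqueue(2): queue = [63, 60, 44, 27, 2]
enqueue(72): queue = [63, 60, 44, 27, 2, 72]
enqueue(9): queue = [63, 60, 44, 27, 2, 72, 9]
dequeue(): queue = [60, 44, 27, 2, 72, 9]
enqueue(32): queue = [60, 44, 27, 2, 72, 9, 32]
enqueue(48): queue = [60, 44, 27, 2, 72, 9, 32, 48]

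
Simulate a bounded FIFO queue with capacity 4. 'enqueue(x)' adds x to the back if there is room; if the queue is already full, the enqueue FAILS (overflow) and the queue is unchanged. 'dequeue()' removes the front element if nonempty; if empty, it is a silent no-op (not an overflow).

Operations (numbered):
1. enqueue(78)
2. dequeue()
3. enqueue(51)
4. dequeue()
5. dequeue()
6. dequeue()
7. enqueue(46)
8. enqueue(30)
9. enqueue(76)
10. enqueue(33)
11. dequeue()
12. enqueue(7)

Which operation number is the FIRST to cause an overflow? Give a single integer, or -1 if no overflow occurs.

1. enqueue(78): size=1
2. dequeue(): size=0
3. enqueue(51): size=1
4. dequeue(): size=0
5. dequeue(): empty, no-op, size=0
6. dequeue(): empty, no-op, size=0
7. enqueue(46): size=1
8. enqueue(30): size=2
9. enqueue(76): size=3
10. enqueue(33): size=4
11. dequeue(): size=3
12. enqueue(7): size=4

Answer: -1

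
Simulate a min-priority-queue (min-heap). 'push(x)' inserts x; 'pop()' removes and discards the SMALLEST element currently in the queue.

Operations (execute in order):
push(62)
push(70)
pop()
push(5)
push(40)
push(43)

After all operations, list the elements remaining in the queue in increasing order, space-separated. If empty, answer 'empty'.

Answer: 5 40 43 70

Derivation:
push(62): heap contents = [62]
push(70): heap contents = [62, 70]
pop() → 62: heap contents = [70]
push(5): heap contents = [5, 70]
push(40): heap contents = [5, 40, 70]
push(43): heap contents = [5, 40, 43, 70]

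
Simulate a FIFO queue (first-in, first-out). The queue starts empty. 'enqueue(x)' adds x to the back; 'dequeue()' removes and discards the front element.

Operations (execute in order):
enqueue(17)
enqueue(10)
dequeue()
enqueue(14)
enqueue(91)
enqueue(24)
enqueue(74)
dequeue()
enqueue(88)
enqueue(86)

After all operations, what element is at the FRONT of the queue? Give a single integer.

Answer: 14

Derivation:
enqueue(17): queue = [17]
enqueue(10): queue = [17, 10]
dequeue(): queue = [10]
enqueue(14): queue = [10, 14]
enqueue(91): queue = [10, 14, 91]
enqueue(24): queue = [10, 14, 91, 24]
enqueue(74): queue = [10, 14, 91, 24, 74]
dequeue(): queue = [14, 91, 24, 74]
enqueue(88): queue = [14, 91, 24, 74, 88]
enqueue(86): queue = [14, 91, 24, 74, 88, 86]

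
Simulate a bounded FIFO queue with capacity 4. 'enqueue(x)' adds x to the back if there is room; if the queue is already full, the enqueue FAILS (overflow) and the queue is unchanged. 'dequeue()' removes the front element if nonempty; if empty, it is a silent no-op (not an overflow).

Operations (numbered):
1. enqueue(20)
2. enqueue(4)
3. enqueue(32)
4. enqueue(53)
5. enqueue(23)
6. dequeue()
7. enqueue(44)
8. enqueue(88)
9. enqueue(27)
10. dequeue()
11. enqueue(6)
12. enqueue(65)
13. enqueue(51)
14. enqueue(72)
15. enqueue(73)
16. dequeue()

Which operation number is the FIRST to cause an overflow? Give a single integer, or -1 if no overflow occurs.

Answer: 5

Derivation:
1. enqueue(20): size=1
2. enqueue(4): size=2
3. enqueue(32): size=3
4. enqueue(53): size=4
5. enqueue(23): size=4=cap → OVERFLOW (fail)
6. dequeue(): size=3
7. enqueue(44): size=4
8. enqueue(88): size=4=cap → OVERFLOW (fail)
9. enqueue(27): size=4=cap → OVERFLOW (fail)
10. dequeue(): size=3
11. enqueue(6): size=4
12. enqueue(65): size=4=cap → OVERFLOW (fail)
13. enqueue(51): size=4=cap → OVERFLOW (fail)
14. enqueue(72): size=4=cap → OVERFLOW (fail)
15. enqueue(73): size=4=cap → OVERFLOW (fail)
16. dequeue(): size=3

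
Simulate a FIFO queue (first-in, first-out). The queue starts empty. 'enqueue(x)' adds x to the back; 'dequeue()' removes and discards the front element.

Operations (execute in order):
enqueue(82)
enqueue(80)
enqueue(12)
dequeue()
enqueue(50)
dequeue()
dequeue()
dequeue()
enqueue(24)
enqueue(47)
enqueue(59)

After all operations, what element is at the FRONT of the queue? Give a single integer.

enqueue(82): queue = [82]
enqueue(80): queue = [82, 80]
enqueue(12): queue = [82, 80, 12]
dequeue(): queue = [80, 12]
enqueue(50): queue = [80, 12, 50]
dequeue(): queue = [12, 50]
dequeue(): queue = [50]
dequeue(): queue = []
enqueue(24): queue = [24]
enqueue(47): queue = [24, 47]
enqueue(59): queue = [24, 47, 59]

Answer: 24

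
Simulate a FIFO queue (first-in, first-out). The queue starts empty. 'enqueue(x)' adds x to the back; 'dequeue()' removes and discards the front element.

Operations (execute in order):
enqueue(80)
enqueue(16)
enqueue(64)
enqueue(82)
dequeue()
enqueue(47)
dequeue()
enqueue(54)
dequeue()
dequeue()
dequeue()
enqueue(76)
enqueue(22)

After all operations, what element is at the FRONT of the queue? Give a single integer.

Answer: 54

Derivation:
enqueue(80): queue = [80]
enqueue(16): queue = [80, 16]
enqueue(64): queue = [80, 16, 64]
enqueue(82): queue = [80, 16, 64, 82]
dequeue(): queue = [16, 64, 82]
enqueue(47): queue = [16, 64, 82, 47]
dequeue(): queue = [64, 82, 47]
enqueue(54): queue = [64, 82, 47, 54]
dequeue(): queue = [82, 47, 54]
dequeue(): queue = [47, 54]
dequeue(): queue = [54]
enqueue(76): queue = [54, 76]
enqueue(22): queue = [54, 76, 22]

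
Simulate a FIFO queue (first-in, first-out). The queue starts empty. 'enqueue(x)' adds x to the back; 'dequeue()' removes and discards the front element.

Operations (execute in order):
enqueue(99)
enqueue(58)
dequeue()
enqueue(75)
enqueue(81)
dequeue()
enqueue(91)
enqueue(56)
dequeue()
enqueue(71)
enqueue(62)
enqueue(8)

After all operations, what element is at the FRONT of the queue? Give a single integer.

enqueue(99): queue = [99]
enqueue(58): queue = [99, 58]
dequeue(): queue = [58]
enqueue(75): queue = [58, 75]
enqueue(81): queue = [58, 75, 81]
dequeue(): queue = [75, 81]
enqueue(91): queue = [75, 81, 91]
enqueue(56): queue = [75, 81, 91, 56]
dequeue(): queue = [81, 91, 56]
enqueue(71): queue = [81, 91, 56, 71]
enqueue(62): queue = [81, 91, 56, 71, 62]
enqueue(8): queue = [81, 91, 56, 71, 62, 8]

Answer: 81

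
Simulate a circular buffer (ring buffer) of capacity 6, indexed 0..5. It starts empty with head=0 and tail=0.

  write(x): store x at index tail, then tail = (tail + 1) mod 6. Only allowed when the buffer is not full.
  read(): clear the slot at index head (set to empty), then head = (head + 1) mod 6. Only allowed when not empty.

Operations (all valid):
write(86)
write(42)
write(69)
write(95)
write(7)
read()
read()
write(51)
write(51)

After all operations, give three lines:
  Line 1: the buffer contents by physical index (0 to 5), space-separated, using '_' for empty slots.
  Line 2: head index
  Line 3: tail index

write(86): buf=[86 _ _ _ _ _], head=0, tail=1, size=1
write(42): buf=[86 42 _ _ _ _], head=0, tail=2, size=2
write(69): buf=[86 42 69 _ _ _], head=0, tail=3, size=3
write(95): buf=[86 42 69 95 _ _], head=0, tail=4, size=4
write(7): buf=[86 42 69 95 7 _], head=0, tail=5, size=5
read(): buf=[_ 42 69 95 7 _], head=1, tail=5, size=4
read(): buf=[_ _ 69 95 7 _], head=2, tail=5, size=3
write(51): buf=[_ _ 69 95 7 51], head=2, tail=0, size=4
write(51): buf=[51 _ 69 95 7 51], head=2, tail=1, size=5

Answer: 51 _ 69 95 7 51
2
1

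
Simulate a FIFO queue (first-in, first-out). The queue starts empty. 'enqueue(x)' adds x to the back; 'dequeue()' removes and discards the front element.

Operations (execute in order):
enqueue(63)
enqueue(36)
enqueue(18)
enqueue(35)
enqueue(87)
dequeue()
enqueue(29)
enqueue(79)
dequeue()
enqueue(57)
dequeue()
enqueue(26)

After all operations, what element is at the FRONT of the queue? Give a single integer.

enqueue(63): queue = [63]
enqueue(36): queue = [63, 36]
enqueue(18): queue = [63, 36, 18]
enqueue(35): queue = [63, 36, 18, 35]
enqueue(87): queue = [63, 36, 18, 35, 87]
dequeue(): queue = [36, 18, 35, 87]
enqueue(29): queue = [36, 18, 35, 87, 29]
enqueue(79): queue = [36, 18, 35, 87, 29, 79]
dequeue(): queue = [18, 35, 87, 29, 79]
enqueue(57): queue = [18, 35, 87, 29, 79, 57]
dequeue(): queue = [35, 87, 29, 79, 57]
enqueue(26): queue = [35, 87, 29, 79, 57, 26]

Answer: 35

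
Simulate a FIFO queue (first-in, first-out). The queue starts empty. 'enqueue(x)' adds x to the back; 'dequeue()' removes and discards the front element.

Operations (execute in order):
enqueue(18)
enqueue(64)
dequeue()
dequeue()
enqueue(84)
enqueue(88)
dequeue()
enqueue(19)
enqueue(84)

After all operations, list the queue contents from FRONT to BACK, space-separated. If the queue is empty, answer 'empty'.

enqueue(18): [18]
enqueue(64): [18, 64]
dequeue(): [64]
dequeue(): []
enqueue(84): [84]
enqueue(88): [84, 88]
dequeue(): [88]
enqueue(19): [88, 19]
enqueue(84): [88, 19, 84]

Answer: 88 19 84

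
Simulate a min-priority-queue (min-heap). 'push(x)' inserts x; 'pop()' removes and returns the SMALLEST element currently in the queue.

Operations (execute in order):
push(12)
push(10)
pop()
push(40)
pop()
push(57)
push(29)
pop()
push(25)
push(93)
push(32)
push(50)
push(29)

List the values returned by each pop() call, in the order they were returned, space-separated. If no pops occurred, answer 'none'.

push(12): heap contents = [12]
push(10): heap contents = [10, 12]
pop() → 10: heap contents = [12]
push(40): heap contents = [12, 40]
pop() → 12: heap contents = [40]
push(57): heap contents = [40, 57]
push(29): heap contents = [29, 40, 57]
pop() → 29: heap contents = [40, 57]
push(25): heap contents = [25, 40, 57]
push(93): heap contents = [25, 40, 57, 93]
push(32): heap contents = [25, 32, 40, 57, 93]
push(50): heap contents = [25, 32, 40, 50, 57, 93]
push(29): heap contents = [25, 29, 32, 40, 50, 57, 93]

Answer: 10 12 29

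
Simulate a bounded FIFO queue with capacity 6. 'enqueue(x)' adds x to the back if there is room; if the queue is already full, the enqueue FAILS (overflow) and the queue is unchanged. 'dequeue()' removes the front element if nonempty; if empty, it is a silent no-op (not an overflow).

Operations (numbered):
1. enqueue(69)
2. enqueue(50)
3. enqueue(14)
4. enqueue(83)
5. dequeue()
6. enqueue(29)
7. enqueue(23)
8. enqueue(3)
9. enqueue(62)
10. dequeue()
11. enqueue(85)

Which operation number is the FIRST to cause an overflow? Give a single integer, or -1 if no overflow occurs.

Answer: 9

Derivation:
1. enqueue(69): size=1
2. enqueue(50): size=2
3. enqueue(14): size=3
4. enqueue(83): size=4
5. dequeue(): size=3
6. enqueue(29): size=4
7. enqueue(23): size=5
8. enqueue(3): size=6
9. enqueue(62): size=6=cap → OVERFLOW (fail)
10. dequeue(): size=5
11. enqueue(85): size=6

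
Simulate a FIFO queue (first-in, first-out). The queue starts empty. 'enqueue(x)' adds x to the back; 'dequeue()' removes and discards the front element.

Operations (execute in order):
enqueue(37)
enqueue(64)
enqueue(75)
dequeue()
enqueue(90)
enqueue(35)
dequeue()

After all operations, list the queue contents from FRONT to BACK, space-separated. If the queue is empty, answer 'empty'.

enqueue(37): [37]
enqueue(64): [37, 64]
enqueue(75): [37, 64, 75]
dequeue(): [64, 75]
enqueue(90): [64, 75, 90]
enqueue(35): [64, 75, 90, 35]
dequeue(): [75, 90, 35]

Answer: 75 90 35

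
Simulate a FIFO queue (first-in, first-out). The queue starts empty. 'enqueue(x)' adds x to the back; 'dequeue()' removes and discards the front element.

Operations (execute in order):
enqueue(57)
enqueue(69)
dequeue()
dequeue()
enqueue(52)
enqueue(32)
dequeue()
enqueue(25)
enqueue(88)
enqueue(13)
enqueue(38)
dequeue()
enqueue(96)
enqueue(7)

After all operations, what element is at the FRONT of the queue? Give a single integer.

Answer: 25

Derivation:
enqueue(57): queue = [57]
enqueue(69): queue = [57, 69]
dequeue(): queue = [69]
dequeue(): queue = []
enqueue(52): queue = [52]
enqueue(32): queue = [52, 32]
dequeue(): queue = [32]
enqueue(25): queue = [32, 25]
enqueue(88): queue = [32, 25, 88]
enqueue(13): queue = [32, 25, 88, 13]
enqueue(38): queue = [32, 25, 88, 13, 38]
dequeue(): queue = [25, 88, 13, 38]
enqueue(96): queue = [25, 88, 13, 38, 96]
enqueue(7): queue = [25, 88, 13, 38, 96, 7]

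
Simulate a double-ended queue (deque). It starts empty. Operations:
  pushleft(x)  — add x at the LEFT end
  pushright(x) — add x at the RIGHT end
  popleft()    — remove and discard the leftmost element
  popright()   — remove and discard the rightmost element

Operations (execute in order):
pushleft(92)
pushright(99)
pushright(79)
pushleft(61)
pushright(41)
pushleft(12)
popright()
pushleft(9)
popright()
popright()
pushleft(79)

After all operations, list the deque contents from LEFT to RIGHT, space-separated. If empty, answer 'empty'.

pushleft(92): [92]
pushright(99): [92, 99]
pushright(79): [92, 99, 79]
pushleft(61): [61, 92, 99, 79]
pushright(41): [61, 92, 99, 79, 41]
pushleft(12): [12, 61, 92, 99, 79, 41]
popright(): [12, 61, 92, 99, 79]
pushleft(9): [9, 12, 61, 92, 99, 79]
popright(): [9, 12, 61, 92, 99]
popright(): [9, 12, 61, 92]
pushleft(79): [79, 9, 12, 61, 92]

Answer: 79 9 12 61 92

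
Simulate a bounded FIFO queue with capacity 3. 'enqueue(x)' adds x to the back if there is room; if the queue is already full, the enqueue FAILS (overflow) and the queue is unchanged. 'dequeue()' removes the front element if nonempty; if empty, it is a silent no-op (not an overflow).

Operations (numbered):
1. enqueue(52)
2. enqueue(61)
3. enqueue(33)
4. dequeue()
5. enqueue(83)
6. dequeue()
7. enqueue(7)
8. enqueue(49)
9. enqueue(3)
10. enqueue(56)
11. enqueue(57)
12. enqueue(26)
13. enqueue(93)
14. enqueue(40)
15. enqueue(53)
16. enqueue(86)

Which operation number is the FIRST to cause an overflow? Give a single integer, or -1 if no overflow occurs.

Answer: 8

Derivation:
1. enqueue(52): size=1
2. enqueue(61): size=2
3. enqueue(33): size=3
4. dequeue(): size=2
5. enqueue(83): size=3
6. dequeue(): size=2
7. enqueue(7): size=3
8. enqueue(49): size=3=cap → OVERFLOW (fail)
9. enqueue(3): size=3=cap → OVERFLOW (fail)
10. enqueue(56): size=3=cap → OVERFLOW (fail)
11. enqueue(57): size=3=cap → OVERFLOW (fail)
12. enqueue(26): size=3=cap → OVERFLOW (fail)
13. enqueue(93): size=3=cap → OVERFLOW (fail)
14. enqueue(40): size=3=cap → OVERFLOW (fail)
15. enqueue(53): size=3=cap → OVERFLOW (fail)
16. enqueue(86): size=3=cap → OVERFLOW (fail)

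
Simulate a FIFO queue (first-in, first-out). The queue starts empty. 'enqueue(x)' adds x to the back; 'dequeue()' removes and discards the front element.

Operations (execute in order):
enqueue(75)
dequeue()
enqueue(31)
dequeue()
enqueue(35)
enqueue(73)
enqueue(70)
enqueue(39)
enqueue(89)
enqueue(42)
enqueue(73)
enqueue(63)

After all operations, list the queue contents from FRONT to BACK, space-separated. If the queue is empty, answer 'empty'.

Answer: 35 73 70 39 89 42 73 63

Derivation:
enqueue(75): [75]
dequeue(): []
enqueue(31): [31]
dequeue(): []
enqueue(35): [35]
enqueue(73): [35, 73]
enqueue(70): [35, 73, 70]
enqueue(39): [35, 73, 70, 39]
enqueue(89): [35, 73, 70, 39, 89]
enqueue(42): [35, 73, 70, 39, 89, 42]
enqueue(73): [35, 73, 70, 39, 89, 42, 73]
enqueue(63): [35, 73, 70, 39, 89, 42, 73, 63]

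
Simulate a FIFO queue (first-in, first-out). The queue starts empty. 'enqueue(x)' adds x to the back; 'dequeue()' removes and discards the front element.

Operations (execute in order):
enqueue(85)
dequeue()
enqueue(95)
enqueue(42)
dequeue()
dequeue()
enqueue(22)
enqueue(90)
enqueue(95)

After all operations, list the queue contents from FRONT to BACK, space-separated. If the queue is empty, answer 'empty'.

enqueue(85): [85]
dequeue(): []
enqueue(95): [95]
enqueue(42): [95, 42]
dequeue(): [42]
dequeue(): []
enqueue(22): [22]
enqueue(90): [22, 90]
enqueue(95): [22, 90, 95]

Answer: 22 90 95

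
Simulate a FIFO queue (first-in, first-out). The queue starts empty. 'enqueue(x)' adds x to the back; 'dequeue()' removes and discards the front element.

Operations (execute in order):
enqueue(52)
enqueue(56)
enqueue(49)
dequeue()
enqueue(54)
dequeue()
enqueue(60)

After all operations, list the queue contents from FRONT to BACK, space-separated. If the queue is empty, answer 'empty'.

Answer: 49 54 60

Derivation:
enqueue(52): [52]
enqueue(56): [52, 56]
enqueue(49): [52, 56, 49]
dequeue(): [56, 49]
enqueue(54): [56, 49, 54]
dequeue(): [49, 54]
enqueue(60): [49, 54, 60]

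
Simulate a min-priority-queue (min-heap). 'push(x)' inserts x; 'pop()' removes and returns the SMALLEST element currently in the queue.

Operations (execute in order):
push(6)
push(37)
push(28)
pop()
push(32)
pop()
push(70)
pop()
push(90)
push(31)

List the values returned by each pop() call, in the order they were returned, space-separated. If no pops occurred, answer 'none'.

push(6): heap contents = [6]
push(37): heap contents = [6, 37]
push(28): heap contents = [6, 28, 37]
pop() → 6: heap contents = [28, 37]
push(32): heap contents = [28, 32, 37]
pop() → 28: heap contents = [32, 37]
push(70): heap contents = [32, 37, 70]
pop() → 32: heap contents = [37, 70]
push(90): heap contents = [37, 70, 90]
push(31): heap contents = [31, 37, 70, 90]

Answer: 6 28 32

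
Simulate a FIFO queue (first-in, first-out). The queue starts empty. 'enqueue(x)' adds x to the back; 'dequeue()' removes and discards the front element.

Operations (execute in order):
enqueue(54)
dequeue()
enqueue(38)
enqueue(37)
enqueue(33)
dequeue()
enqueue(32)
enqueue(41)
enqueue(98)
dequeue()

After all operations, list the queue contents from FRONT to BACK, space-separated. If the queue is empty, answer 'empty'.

enqueue(54): [54]
dequeue(): []
enqueue(38): [38]
enqueue(37): [38, 37]
enqueue(33): [38, 37, 33]
dequeue(): [37, 33]
enqueue(32): [37, 33, 32]
enqueue(41): [37, 33, 32, 41]
enqueue(98): [37, 33, 32, 41, 98]
dequeue(): [33, 32, 41, 98]

Answer: 33 32 41 98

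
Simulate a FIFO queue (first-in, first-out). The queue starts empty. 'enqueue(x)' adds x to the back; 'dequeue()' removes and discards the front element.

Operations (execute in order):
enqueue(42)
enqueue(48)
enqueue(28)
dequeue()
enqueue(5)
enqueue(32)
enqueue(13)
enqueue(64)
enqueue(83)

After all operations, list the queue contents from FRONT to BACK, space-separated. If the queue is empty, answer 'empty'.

enqueue(42): [42]
enqueue(48): [42, 48]
enqueue(28): [42, 48, 28]
dequeue(): [48, 28]
enqueue(5): [48, 28, 5]
enqueue(32): [48, 28, 5, 32]
enqueue(13): [48, 28, 5, 32, 13]
enqueue(64): [48, 28, 5, 32, 13, 64]
enqueue(83): [48, 28, 5, 32, 13, 64, 83]

Answer: 48 28 5 32 13 64 83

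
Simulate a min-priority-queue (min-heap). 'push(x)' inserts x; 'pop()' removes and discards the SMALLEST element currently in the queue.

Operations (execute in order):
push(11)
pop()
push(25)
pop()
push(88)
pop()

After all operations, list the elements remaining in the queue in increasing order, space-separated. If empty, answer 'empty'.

push(11): heap contents = [11]
pop() → 11: heap contents = []
push(25): heap contents = [25]
pop() → 25: heap contents = []
push(88): heap contents = [88]
pop() → 88: heap contents = []

Answer: empty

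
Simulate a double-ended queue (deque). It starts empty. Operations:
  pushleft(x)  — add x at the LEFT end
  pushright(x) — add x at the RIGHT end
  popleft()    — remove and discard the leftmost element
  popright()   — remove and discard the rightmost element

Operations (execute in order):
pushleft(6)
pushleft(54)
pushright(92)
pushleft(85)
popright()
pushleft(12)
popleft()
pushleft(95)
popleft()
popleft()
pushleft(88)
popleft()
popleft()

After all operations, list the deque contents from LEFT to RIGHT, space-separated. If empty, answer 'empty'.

pushleft(6): [6]
pushleft(54): [54, 6]
pushright(92): [54, 6, 92]
pushleft(85): [85, 54, 6, 92]
popright(): [85, 54, 6]
pushleft(12): [12, 85, 54, 6]
popleft(): [85, 54, 6]
pushleft(95): [95, 85, 54, 6]
popleft(): [85, 54, 6]
popleft(): [54, 6]
pushleft(88): [88, 54, 6]
popleft(): [54, 6]
popleft(): [6]

Answer: 6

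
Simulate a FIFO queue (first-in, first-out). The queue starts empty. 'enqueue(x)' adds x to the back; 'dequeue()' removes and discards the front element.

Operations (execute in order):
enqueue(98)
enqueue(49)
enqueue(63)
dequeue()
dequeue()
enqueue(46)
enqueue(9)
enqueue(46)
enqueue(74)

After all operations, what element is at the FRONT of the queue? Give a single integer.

enqueue(98): queue = [98]
enqueue(49): queue = [98, 49]
enqueue(63): queue = [98, 49, 63]
dequeue(): queue = [49, 63]
dequeue(): queue = [63]
enqueue(46): queue = [63, 46]
enqueue(9): queue = [63, 46, 9]
enqueue(46): queue = [63, 46, 9, 46]
enqueue(74): queue = [63, 46, 9, 46, 74]

Answer: 63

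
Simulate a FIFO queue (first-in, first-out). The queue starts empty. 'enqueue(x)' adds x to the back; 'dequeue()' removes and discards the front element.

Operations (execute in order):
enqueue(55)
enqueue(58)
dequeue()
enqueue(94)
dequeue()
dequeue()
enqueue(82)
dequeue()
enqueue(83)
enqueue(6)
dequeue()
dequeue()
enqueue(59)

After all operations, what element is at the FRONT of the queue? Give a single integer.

Answer: 59

Derivation:
enqueue(55): queue = [55]
enqueue(58): queue = [55, 58]
dequeue(): queue = [58]
enqueue(94): queue = [58, 94]
dequeue(): queue = [94]
dequeue(): queue = []
enqueue(82): queue = [82]
dequeue(): queue = []
enqueue(83): queue = [83]
enqueue(6): queue = [83, 6]
dequeue(): queue = [6]
dequeue(): queue = []
enqueue(59): queue = [59]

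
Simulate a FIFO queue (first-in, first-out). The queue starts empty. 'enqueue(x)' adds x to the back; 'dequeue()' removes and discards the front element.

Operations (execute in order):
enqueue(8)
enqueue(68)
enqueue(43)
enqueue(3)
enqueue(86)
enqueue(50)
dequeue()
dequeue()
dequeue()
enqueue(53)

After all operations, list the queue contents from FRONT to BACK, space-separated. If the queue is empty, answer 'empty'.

Answer: 3 86 50 53

Derivation:
enqueue(8): [8]
enqueue(68): [8, 68]
enqueue(43): [8, 68, 43]
enqueue(3): [8, 68, 43, 3]
enqueue(86): [8, 68, 43, 3, 86]
enqueue(50): [8, 68, 43, 3, 86, 50]
dequeue(): [68, 43, 3, 86, 50]
dequeue(): [43, 3, 86, 50]
dequeue(): [3, 86, 50]
enqueue(53): [3, 86, 50, 53]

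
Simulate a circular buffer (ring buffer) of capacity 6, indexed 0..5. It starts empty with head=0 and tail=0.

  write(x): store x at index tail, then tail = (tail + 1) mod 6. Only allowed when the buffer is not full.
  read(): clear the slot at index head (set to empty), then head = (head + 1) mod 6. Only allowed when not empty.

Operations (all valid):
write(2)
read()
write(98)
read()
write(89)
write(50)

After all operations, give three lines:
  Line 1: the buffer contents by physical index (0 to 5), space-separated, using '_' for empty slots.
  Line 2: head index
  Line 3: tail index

Answer: _ _ 89 50 _ _
2
4

Derivation:
write(2): buf=[2 _ _ _ _ _], head=0, tail=1, size=1
read(): buf=[_ _ _ _ _ _], head=1, tail=1, size=0
write(98): buf=[_ 98 _ _ _ _], head=1, tail=2, size=1
read(): buf=[_ _ _ _ _ _], head=2, tail=2, size=0
write(89): buf=[_ _ 89 _ _ _], head=2, tail=3, size=1
write(50): buf=[_ _ 89 50 _ _], head=2, tail=4, size=2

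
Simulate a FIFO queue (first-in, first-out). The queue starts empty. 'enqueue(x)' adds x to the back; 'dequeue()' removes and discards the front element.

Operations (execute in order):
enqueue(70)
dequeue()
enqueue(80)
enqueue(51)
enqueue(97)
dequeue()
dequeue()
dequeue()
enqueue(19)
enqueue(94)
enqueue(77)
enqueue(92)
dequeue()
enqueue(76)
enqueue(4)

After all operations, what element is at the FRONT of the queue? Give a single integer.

enqueue(70): queue = [70]
dequeue(): queue = []
enqueue(80): queue = [80]
enqueue(51): queue = [80, 51]
enqueue(97): queue = [80, 51, 97]
dequeue(): queue = [51, 97]
dequeue(): queue = [97]
dequeue(): queue = []
enqueue(19): queue = [19]
enqueue(94): queue = [19, 94]
enqueue(77): queue = [19, 94, 77]
enqueue(92): queue = [19, 94, 77, 92]
dequeue(): queue = [94, 77, 92]
enqueue(76): queue = [94, 77, 92, 76]
enqueue(4): queue = [94, 77, 92, 76, 4]

Answer: 94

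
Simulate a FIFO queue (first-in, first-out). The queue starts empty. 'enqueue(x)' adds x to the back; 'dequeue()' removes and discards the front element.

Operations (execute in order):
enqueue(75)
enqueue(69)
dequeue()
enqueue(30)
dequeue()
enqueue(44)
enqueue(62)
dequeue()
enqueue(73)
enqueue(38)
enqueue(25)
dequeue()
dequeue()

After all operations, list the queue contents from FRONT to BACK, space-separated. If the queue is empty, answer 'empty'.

Answer: 73 38 25

Derivation:
enqueue(75): [75]
enqueue(69): [75, 69]
dequeue(): [69]
enqueue(30): [69, 30]
dequeue(): [30]
enqueue(44): [30, 44]
enqueue(62): [30, 44, 62]
dequeue(): [44, 62]
enqueue(73): [44, 62, 73]
enqueue(38): [44, 62, 73, 38]
enqueue(25): [44, 62, 73, 38, 25]
dequeue(): [62, 73, 38, 25]
dequeue(): [73, 38, 25]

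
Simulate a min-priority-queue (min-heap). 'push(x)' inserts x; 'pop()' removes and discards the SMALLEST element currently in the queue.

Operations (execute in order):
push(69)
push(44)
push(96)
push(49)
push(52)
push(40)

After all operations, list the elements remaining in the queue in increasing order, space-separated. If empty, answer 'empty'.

Answer: 40 44 49 52 69 96

Derivation:
push(69): heap contents = [69]
push(44): heap contents = [44, 69]
push(96): heap contents = [44, 69, 96]
push(49): heap contents = [44, 49, 69, 96]
push(52): heap contents = [44, 49, 52, 69, 96]
push(40): heap contents = [40, 44, 49, 52, 69, 96]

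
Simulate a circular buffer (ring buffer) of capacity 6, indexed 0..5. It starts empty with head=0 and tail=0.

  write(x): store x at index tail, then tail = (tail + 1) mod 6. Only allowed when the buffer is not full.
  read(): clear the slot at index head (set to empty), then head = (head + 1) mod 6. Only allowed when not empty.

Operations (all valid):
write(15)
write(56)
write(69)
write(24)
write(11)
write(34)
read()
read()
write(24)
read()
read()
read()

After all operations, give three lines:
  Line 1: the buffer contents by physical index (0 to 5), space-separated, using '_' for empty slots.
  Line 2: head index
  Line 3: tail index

write(15): buf=[15 _ _ _ _ _], head=0, tail=1, size=1
write(56): buf=[15 56 _ _ _ _], head=0, tail=2, size=2
write(69): buf=[15 56 69 _ _ _], head=0, tail=3, size=3
write(24): buf=[15 56 69 24 _ _], head=0, tail=4, size=4
write(11): buf=[15 56 69 24 11 _], head=0, tail=5, size=5
write(34): buf=[15 56 69 24 11 34], head=0, tail=0, size=6
read(): buf=[_ 56 69 24 11 34], head=1, tail=0, size=5
read(): buf=[_ _ 69 24 11 34], head=2, tail=0, size=4
write(24): buf=[24 _ 69 24 11 34], head=2, tail=1, size=5
read(): buf=[24 _ _ 24 11 34], head=3, tail=1, size=4
read(): buf=[24 _ _ _ 11 34], head=4, tail=1, size=3
read(): buf=[24 _ _ _ _ 34], head=5, tail=1, size=2

Answer: 24 _ _ _ _ 34
5
1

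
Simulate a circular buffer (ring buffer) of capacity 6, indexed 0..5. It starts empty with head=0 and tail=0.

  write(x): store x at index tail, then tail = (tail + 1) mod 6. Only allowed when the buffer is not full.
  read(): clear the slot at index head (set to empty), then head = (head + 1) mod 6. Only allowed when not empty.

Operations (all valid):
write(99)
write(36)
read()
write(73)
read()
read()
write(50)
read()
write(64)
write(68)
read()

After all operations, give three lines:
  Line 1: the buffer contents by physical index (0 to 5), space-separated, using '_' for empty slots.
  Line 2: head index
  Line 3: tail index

Answer: _ _ _ _ _ 68
5
0

Derivation:
write(99): buf=[99 _ _ _ _ _], head=0, tail=1, size=1
write(36): buf=[99 36 _ _ _ _], head=0, tail=2, size=2
read(): buf=[_ 36 _ _ _ _], head=1, tail=2, size=1
write(73): buf=[_ 36 73 _ _ _], head=1, tail=3, size=2
read(): buf=[_ _ 73 _ _ _], head=2, tail=3, size=1
read(): buf=[_ _ _ _ _ _], head=3, tail=3, size=0
write(50): buf=[_ _ _ 50 _ _], head=3, tail=4, size=1
read(): buf=[_ _ _ _ _ _], head=4, tail=4, size=0
write(64): buf=[_ _ _ _ 64 _], head=4, tail=5, size=1
write(68): buf=[_ _ _ _ 64 68], head=4, tail=0, size=2
read(): buf=[_ _ _ _ _ 68], head=5, tail=0, size=1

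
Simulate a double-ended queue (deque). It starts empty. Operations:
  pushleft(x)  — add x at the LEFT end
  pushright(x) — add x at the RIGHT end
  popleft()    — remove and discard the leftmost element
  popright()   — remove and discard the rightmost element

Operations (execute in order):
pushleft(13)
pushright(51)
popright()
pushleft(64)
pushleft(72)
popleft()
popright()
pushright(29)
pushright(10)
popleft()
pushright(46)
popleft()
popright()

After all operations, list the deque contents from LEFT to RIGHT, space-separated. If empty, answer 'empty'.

pushleft(13): [13]
pushright(51): [13, 51]
popright(): [13]
pushleft(64): [64, 13]
pushleft(72): [72, 64, 13]
popleft(): [64, 13]
popright(): [64]
pushright(29): [64, 29]
pushright(10): [64, 29, 10]
popleft(): [29, 10]
pushright(46): [29, 10, 46]
popleft(): [10, 46]
popright(): [10]

Answer: 10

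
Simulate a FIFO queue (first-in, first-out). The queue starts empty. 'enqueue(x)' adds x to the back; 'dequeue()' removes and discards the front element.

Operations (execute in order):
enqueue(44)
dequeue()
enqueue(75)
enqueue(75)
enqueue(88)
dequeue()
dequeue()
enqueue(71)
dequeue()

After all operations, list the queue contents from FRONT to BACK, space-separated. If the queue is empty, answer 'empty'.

Answer: 71

Derivation:
enqueue(44): [44]
dequeue(): []
enqueue(75): [75]
enqueue(75): [75, 75]
enqueue(88): [75, 75, 88]
dequeue(): [75, 88]
dequeue(): [88]
enqueue(71): [88, 71]
dequeue(): [71]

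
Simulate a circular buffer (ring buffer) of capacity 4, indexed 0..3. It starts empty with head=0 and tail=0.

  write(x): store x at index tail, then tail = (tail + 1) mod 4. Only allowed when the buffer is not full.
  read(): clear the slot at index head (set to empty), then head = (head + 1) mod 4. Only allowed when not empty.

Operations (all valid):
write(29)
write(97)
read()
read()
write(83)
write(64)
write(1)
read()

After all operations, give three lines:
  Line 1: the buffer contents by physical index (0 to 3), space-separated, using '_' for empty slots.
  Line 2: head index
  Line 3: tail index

Answer: 1 _ _ 64
3
1

Derivation:
write(29): buf=[29 _ _ _], head=0, tail=1, size=1
write(97): buf=[29 97 _ _], head=0, tail=2, size=2
read(): buf=[_ 97 _ _], head=1, tail=2, size=1
read(): buf=[_ _ _ _], head=2, tail=2, size=0
write(83): buf=[_ _ 83 _], head=2, tail=3, size=1
write(64): buf=[_ _ 83 64], head=2, tail=0, size=2
write(1): buf=[1 _ 83 64], head=2, tail=1, size=3
read(): buf=[1 _ _ 64], head=3, tail=1, size=2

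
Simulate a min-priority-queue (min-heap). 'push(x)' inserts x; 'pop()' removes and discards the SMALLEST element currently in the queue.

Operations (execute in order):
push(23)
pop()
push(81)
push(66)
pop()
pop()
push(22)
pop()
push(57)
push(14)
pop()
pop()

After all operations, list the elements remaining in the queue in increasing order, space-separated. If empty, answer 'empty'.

Answer: empty

Derivation:
push(23): heap contents = [23]
pop() → 23: heap contents = []
push(81): heap contents = [81]
push(66): heap contents = [66, 81]
pop() → 66: heap contents = [81]
pop() → 81: heap contents = []
push(22): heap contents = [22]
pop() → 22: heap contents = []
push(57): heap contents = [57]
push(14): heap contents = [14, 57]
pop() → 14: heap contents = [57]
pop() → 57: heap contents = []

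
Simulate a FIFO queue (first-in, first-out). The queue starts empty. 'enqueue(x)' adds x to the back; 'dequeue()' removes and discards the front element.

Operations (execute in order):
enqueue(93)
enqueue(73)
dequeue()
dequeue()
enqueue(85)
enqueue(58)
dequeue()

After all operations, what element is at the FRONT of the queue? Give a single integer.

enqueue(93): queue = [93]
enqueue(73): queue = [93, 73]
dequeue(): queue = [73]
dequeue(): queue = []
enqueue(85): queue = [85]
enqueue(58): queue = [85, 58]
dequeue(): queue = [58]

Answer: 58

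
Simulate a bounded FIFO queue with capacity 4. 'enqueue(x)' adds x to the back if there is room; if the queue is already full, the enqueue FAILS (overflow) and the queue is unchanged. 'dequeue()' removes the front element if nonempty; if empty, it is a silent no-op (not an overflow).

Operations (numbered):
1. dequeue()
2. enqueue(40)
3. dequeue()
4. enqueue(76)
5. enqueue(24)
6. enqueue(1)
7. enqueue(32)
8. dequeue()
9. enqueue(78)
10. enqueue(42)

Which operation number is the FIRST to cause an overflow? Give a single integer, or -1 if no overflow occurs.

1. dequeue(): empty, no-op, size=0
2. enqueue(40): size=1
3. dequeue(): size=0
4. enqueue(76): size=1
5. enqueue(24): size=2
6. enqueue(1): size=3
7. enqueue(32): size=4
8. dequeue(): size=3
9. enqueue(78): size=4
10. enqueue(42): size=4=cap → OVERFLOW (fail)

Answer: 10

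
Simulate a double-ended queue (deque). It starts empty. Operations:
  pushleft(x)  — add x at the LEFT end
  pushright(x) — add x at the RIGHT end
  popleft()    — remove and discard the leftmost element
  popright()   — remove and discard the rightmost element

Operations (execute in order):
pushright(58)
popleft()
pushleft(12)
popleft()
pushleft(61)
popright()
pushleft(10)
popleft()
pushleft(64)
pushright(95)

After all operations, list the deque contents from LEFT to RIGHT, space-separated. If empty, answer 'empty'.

pushright(58): [58]
popleft(): []
pushleft(12): [12]
popleft(): []
pushleft(61): [61]
popright(): []
pushleft(10): [10]
popleft(): []
pushleft(64): [64]
pushright(95): [64, 95]

Answer: 64 95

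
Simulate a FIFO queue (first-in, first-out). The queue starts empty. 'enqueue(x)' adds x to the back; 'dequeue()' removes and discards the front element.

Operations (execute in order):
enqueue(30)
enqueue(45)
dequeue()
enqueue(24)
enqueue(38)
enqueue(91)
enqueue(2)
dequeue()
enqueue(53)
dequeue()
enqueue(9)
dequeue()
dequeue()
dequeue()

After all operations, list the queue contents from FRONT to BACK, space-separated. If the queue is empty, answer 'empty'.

Answer: 53 9

Derivation:
enqueue(30): [30]
enqueue(45): [30, 45]
dequeue(): [45]
enqueue(24): [45, 24]
enqueue(38): [45, 24, 38]
enqueue(91): [45, 24, 38, 91]
enqueue(2): [45, 24, 38, 91, 2]
dequeue(): [24, 38, 91, 2]
enqueue(53): [24, 38, 91, 2, 53]
dequeue(): [38, 91, 2, 53]
enqueue(9): [38, 91, 2, 53, 9]
dequeue(): [91, 2, 53, 9]
dequeue(): [2, 53, 9]
dequeue(): [53, 9]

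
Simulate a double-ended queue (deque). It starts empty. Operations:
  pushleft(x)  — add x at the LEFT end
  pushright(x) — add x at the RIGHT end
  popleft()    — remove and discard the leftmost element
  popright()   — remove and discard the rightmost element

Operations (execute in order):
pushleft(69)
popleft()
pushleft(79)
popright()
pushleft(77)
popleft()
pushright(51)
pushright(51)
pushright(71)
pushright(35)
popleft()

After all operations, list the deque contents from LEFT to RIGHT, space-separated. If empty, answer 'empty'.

Answer: 51 71 35

Derivation:
pushleft(69): [69]
popleft(): []
pushleft(79): [79]
popright(): []
pushleft(77): [77]
popleft(): []
pushright(51): [51]
pushright(51): [51, 51]
pushright(71): [51, 51, 71]
pushright(35): [51, 51, 71, 35]
popleft(): [51, 71, 35]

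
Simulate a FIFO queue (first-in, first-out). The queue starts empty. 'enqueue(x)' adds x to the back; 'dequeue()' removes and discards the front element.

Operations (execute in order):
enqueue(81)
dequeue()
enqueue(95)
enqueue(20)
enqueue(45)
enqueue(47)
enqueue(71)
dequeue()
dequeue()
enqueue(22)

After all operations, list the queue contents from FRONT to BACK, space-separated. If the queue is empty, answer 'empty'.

enqueue(81): [81]
dequeue(): []
enqueue(95): [95]
enqueue(20): [95, 20]
enqueue(45): [95, 20, 45]
enqueue(47): [95, 20, 45, 47]
enqueue(71): [95, 20, 45, 47, 71]
dequeue(): [20, 45, 47, 71]
dequeue(): [45, 47, 71]
enqueue(22): [45, 47, 71, 22]

Answer: 45 47 71 22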